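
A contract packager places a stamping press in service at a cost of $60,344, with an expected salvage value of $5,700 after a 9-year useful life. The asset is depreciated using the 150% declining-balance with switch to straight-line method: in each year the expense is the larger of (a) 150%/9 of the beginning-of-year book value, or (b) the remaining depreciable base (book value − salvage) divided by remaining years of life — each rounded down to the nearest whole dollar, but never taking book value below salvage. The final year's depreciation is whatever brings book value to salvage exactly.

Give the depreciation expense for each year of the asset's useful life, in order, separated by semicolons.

Depreciable base = $60,344 − $5,700 = $54,644.
Year 1: DB = ⌊$60,344 × 150%/9⌋ = $10,057; SL = ⌊$54,644/9⌋ = $6,071 → take DB $10,057. Book value $50,287.
Year 2: DB = ⌊$50,287 × 150%/9⌋ = $8,381; SL = ⌊$44,587/8⌋ = $5,573 → take DB $8,381. Book value $41,906.
Year 3: DB = ⌊$41,906 × 150%/9⌋ = $6,984; SL = ⌊$36,206/7⌋ = $5,172 → take DB $6,984. Book value $34,922.
Year 4: DB = ⌊$34,922 × 150%/9⌋ = $5,820; SL = ⌊$29,222/6⌋ = $4,870 → take DB $5,820. Book value $29,102.
Year 5: DB = ⌊$29,102 × 150%/9⌋ = $4,850; SL = ⌊$23,402/5⌋ = $4,680 → take DB $4,850. Book value $24,252.
Year 6: DB = ⌊$24,252 × 150%/9⌋ = $4,042; SL = ⌊$18,552/4⌋ = $4,638 → take SL $4,638. Book value $19,614.
Year 7: DB = ⌊$19,614 × 150%/9⌋ = $3,269; SL = ⌊$13,914/3⌋ = $4,638 → take SL $4,638. Book value $14,976.
Year 8: DB = ⌊$14,976 × 150%/9⌋ = $2,496; SL = ⌊$9,276/2⌋ = $4,638 → take SL $4,638. Book value $10,338.
Year 9 (final): $10,338 − $5,700 = $4,638. Book value $5,700.

$10,057; $8,381; $6,984; $5,820; $4,850; $4,638; $4,638; $4,638; $4,638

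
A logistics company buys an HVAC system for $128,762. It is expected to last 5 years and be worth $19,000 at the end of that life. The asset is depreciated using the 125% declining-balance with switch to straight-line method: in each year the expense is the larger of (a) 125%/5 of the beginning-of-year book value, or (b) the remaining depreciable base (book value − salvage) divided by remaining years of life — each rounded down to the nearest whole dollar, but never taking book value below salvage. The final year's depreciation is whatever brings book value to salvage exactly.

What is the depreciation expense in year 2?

$24,143

Depreciable base = $128,762 − $19,000 = $109,762.
Year 1: DB = ⌊$128,762 × 125%/5⌋ = $32,190; SL = ⌊$109,762/5⌋ = $21,952 → take DB $32,190. Book value $96,572.
Year 2: DB = ⌊$96,572 × 125%/5⌋ = $24,143; SL = ⌊$77,572/4⌋ = $19,393 → take DB $24,143. Book value $72,429.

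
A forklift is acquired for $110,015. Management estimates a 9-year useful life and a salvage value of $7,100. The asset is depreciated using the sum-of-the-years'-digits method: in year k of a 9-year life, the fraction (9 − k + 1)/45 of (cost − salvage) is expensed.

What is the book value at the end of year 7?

Depreciable base = $110,015 − $7,100 = $102,915.
Sum of the years' digits = 9+8+7+6+5+4+3+2+1 = 45.
Year 1: $102,915 × 9/45 = $20,583. Book value $89,432.
Year 2: $102,915 × 8/45 = $18,296. Book value $71,136.
Year 3: $102,915 × 7/45 = $16,009. Book value $55,127.
Year 4: $102,915 × 6/45 = $13,722. Book value $41,405.
Year 5: $102,915 × 5/45 = $11,435. Book value $29,970.
Year 6: $102,915 × 4/45 = $9,148. Book value $20,822.
Year 7: $102,915 × 3/45 = $6,861. Book value $13,961.

$13,961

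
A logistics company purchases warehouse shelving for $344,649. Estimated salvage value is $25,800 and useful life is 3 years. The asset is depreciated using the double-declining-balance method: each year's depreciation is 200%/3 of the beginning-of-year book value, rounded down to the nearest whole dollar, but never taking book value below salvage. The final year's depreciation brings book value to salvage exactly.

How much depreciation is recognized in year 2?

$76,588

Depreciable base = $344,649 − $25,800 = $318,849.
Year 1: ⌊$344,649 × 200%/3⌋ = $229,766. Book value $114,883.
Year 2: ⌊$114,883 × 200%/3⌋ = $76,588. Book value $38,295.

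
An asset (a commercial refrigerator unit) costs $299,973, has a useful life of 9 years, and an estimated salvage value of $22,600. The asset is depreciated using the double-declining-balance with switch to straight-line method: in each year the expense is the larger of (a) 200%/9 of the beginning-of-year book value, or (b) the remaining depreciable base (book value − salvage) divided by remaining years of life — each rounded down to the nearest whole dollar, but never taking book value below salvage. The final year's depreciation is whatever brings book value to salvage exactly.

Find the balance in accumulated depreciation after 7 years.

Depreciable base = $299,973 − $22,600 = $277,373.
Year 1: DB = ⌊$299,973 × 200%/9⌋ = $66,660; SL = ⌊$277,373/9⌋ = $30,819 → take DB $66,660. Book value $233,313.
Year 2: DB = ⌊$233,313 × 200%/9⌋ = $51,847; SL = ⌊$210,713/8⌋ = $26,339 → take DB $51,847. Book value $181,466.
Year 3: DB = ⌊$181,466 × 200%/9⌋ = $40,325; SL = ⌊$158,866/7⌋ = $22,695 → take DB $40,325. Book value $141,141.
Year 4: DB = ⌊$141,141 × 200%/9⌋ = $31,364; SL = ⌊$118,541/6⌋ = $19,756 → take DB $31,364. Book value $109,777.
Year 5: DB = ⌊$109,777 × 200%/9⌋ = $24,394; SL = ⌊$87,177/5⌋ = $17,435 → take DB $24,394. Book value $85,383.
Year 6: DB = ⌊$85,383 × 200%/9⌋ = $18,974; SL = ⌊$62,783/4⌋ = $15,695 → take DB $18,974. Book value $66,409.
Year 7: DB = ⌊$66,409 × 200%/9⌋ = $14,757; SL = ⌊$43,809/3⌋ = $14,603 → take DB $14,757. Book value $51,652.
Accumulated through year 7 = $299,973 − $51,652 = $248,321.

$248,321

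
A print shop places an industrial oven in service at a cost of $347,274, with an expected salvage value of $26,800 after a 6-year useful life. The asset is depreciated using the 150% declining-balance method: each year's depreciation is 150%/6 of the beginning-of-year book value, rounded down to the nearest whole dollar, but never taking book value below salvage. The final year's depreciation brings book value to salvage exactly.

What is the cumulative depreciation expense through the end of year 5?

$264,863

Depreciable base = $347,274 − $26,800 = $320,474.
Year 1: ⌊$347,274 × 150%/6⌋ = $86,818. Book value $260,456.
Year 2: ⌊$260,456 × 150%/6⌋ = $65,114. Book value $195,342.
Year 3: ⌊$195,342 × 150%/6⌋ = $48,835. Book value $146,507.
Year 4: ⌊$146,507 × 150%/6⌋ = $36,626. Book value $109,881.
Year 5: ⌊$109,881 × 150%/6⌋ = $27,470. Book value $82,411.
Accumulated through year 5 = $347,274 − $82,411 = $264,863.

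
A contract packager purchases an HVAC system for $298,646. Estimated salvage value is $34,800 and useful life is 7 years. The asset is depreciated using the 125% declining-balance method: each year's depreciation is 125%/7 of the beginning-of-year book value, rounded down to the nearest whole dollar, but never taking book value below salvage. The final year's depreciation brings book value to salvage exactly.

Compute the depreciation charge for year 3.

Depreciable base = $298,646 − $34,800 = $263,846.
Year 1: ⌊$298,646 × 125%/7⌋ = $53,329. Book value $245,317.
Year 2: ⌊$245,317 × 125%/7⌋ = $43,806. Book value $201,511.
Year 3: ⌊$201,511 × 125%/7⌋ = $35,984. Book value $165,527.

$35,984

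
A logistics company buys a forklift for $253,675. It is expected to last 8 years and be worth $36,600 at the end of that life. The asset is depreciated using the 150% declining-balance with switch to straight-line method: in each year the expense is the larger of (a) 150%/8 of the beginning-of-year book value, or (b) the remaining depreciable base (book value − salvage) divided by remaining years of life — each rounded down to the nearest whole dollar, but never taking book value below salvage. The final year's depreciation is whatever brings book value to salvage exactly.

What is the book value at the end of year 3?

Depreciable base = $253,675 − $36,600 = $217,075.
Year 1: DB = ⌊$253,675 × 150%/8⌋ = $47,564; SL = ⌊$217,075/8⌋ = $27,134 → take DB $47,564. Book value $206,111.
Year 2: DB = ⌊$206,111 × 150%/8⌋ = $38,645; SL = ⌊$169,511/7⌋ = $24,215 → take DB $38,645. Book value $167,466.
Year 3: DB = ⌊$167,466 × 150%/8⌋ = $31,399; SL = ⌊$130,866/6⌋ = $21,811 → take DB $31,399. Book value $136,067.

$136,067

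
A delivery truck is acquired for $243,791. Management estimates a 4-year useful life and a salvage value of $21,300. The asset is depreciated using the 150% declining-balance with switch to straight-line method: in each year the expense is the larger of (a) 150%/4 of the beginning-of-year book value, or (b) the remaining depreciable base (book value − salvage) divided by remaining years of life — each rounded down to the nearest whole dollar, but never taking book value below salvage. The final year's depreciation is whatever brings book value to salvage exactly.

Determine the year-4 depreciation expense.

Depreciable base = $243,791 − $21,300 = $222,491.
Year 1: DB = ⌊$243,791 × 150%/4⌋ = $91,421; SL = ⌊$222,491/4⌋ = $55,622 → take DB $91,421. Book value $152,370.
Year 2: DB = ⌊$152,370 × 150%/4⌋ = $57,138; SL = ⌊$131,070/3⌋ = $43,690 → take DB $57,138. Book value $95,232.
Year 3: DB = ⌊$95,232 × 150%/4⌋ = $35,712; SL = ⌊$73,932/2⌋ = $36,966 → take SL $36,966. Book value $58,266.
Year 4 (final): $58,266 − $21,300 = $36,966. Book value $21,300.

$36,966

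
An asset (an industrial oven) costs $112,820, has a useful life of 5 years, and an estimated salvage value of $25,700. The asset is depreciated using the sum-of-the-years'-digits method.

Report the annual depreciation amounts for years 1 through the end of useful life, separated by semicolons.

$29,040; $23,232; $17,424; $11,616; $5,808

Depreciable base = $112,820 − $25,700 = $87,120.
Sum of the years' digits = 5+4+3+2+1 = 15.
Year 1: $87,120 × 5/15 = $29,040. Book value $83,780.
Year 2: $87,120 × 4/15 = $23,232. Book value $60,548.
Year 3: $87,120 × 3/15 = $17,424. Book value $43,124.
Year 4: $87,120 × 2/15 = $11,616. Book value $31,508.
Year 5: $87,120 × 1/15 = $5,808. Book value $25,700.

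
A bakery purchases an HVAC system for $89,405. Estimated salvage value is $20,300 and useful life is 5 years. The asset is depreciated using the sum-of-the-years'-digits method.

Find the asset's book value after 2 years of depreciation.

$47,942

Depreciable base = $89,405 − $20,300 = $69,105.
Sum of the years' digits = 5+4+3+2+1 = 15.
Year 1: $69,105 × 5/15 = $23,035. Book value $66,370.
Year 2: $69,105 × 4/15 = $18,428. Book value $47,942.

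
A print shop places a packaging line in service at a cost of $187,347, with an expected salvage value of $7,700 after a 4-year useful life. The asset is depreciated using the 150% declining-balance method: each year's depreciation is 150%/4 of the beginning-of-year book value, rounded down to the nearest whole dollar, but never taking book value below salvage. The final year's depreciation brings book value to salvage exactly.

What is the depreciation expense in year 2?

$43,909

Depreciable base = $187,347 − $7,700 = $179,647.
Year 1: ⌊$187,347 × 150%/4⌋ = $70,255. Book value $117,092.
Year 2: ⌊$117,092 × 150%/4⌋ = $43,909. Book value $73,183.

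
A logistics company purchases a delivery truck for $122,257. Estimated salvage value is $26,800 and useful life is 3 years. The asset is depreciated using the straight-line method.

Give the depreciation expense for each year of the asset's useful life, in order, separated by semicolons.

$31,819; $31,819; $31,819

Depreciable base = $122,257 − $26,800 = $95,457.
Annual expense = $95,457 / 3 = $31,819.
End of year 1: book value $90,438.
End of year 2: book value $58,619.
End of year 3: book value $26,800.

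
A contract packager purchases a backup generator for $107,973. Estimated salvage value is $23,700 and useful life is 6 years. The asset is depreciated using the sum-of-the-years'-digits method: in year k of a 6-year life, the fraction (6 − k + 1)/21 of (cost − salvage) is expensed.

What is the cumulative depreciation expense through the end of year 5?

$80,260

Depreciable base = $107,973 − $23,700 = $84,273.
Sum of the years' digits = 6+5+4+3+2+1 = 21.
Year 1: $84,273 × 6/21 = $24,078. Book value $83,895.
Year 2: $84,273 × 5/21 = $20,065. Book value $63,830.
Year 3: $84,273 × 4/21 = $16,052. Book value $47,778.
Year 4: $84,273 × 3/21 = $12,039. Book value $35,739.
Year 5: $84,273 × 2/21 = $8,026. Book value $27,713.
Accumulated through year 5 = $107,973 − $27,713 = $80,260.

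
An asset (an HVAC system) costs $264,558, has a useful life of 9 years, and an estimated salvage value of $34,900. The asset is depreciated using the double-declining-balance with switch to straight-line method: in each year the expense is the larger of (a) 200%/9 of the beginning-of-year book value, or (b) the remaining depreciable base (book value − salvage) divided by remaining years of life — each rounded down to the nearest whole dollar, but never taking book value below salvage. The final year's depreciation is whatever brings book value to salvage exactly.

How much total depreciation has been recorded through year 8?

Depreciable base = $264,558 − $34,900 = $229,658.
Year 1: DB = ⌊$264,558 × 200%/9⌋ = $58,790; SL = ⌊$229,658/9⌋ = $25,517 → take DB $58,790. Book value $205,768.
Year 2: DB = ⌊$205,768 × 200%/9⌋ = $45,726; SL = ⌊$170,868/8⌋ = $21,358 → take DB $45,726. Book value $160,042.
Year 3: DB = ⌊$160,042 × 200%/9⌋ = $35,564; SL = ⌊$125,142/7⌋ = $17,877 → take DB $35,564. Book value $124,478.
Year 4: DB = ⌊$124,478 × 200%/9⌋ = $27,661; SL = ⌊$89,578/6⌋ = $14,929 → take DB $27,661. Book value $96,817.
Year 5: DB = ⌊$96,817 × 200%/9⌋ = $21,514; SL = ⌊$61,917/5⌋ = $12,383 → take DB $21,514. Book value $75,303.
Year 6: DB = ⌊$75,303 × 200%/9⌋ = $16,734; SL = ⌊$40,403/4⌋ = $10,100 → take DB $16,734. Book value $58,569.
Year 7: DB = ⌊$58,569 × 200%/9⌋ = $13,015; SL = ⌊$23,669/3⌋ = $7,889 → take DB $13,015. Book value $45,554.
Year 8: DB = ⌊$45,554 × 200%/9⌋ = $10,123; SL = ⌊$10,654/2⌋ = $5,327 → take DB $10,123. Book value $35,431.
Accumulated through year 8 = $264,558 − $35,431 = $229,127.

$229,127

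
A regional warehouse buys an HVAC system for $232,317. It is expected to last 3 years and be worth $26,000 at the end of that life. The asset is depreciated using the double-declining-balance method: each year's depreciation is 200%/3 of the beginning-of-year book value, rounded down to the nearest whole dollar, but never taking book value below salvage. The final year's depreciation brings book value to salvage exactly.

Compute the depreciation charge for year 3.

$0

Depreciable base = $232,317 − $26,000 = $206,317.
Year 1: ⌊$232,317 × 200%/3⌋ = $154,878. Book value $77,439.
Year 2: ⌊$77,439 × 200%/3⌋ = $51,626, capped at $51,439. Book value $26,000.
Year 3 (final): $26,000 − $26,000 = $0. Book value $26,000.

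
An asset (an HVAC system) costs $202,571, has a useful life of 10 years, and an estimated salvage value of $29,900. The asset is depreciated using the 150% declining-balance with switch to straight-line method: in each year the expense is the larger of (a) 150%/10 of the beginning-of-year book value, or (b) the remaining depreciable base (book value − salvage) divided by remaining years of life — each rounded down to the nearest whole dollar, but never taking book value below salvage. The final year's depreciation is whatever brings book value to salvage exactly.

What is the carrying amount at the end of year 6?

$76,403

Depreciable base = $202,571 − $29,900 = $172,671.
Year 1: DB = ⌊$202,571 × 150%/10⌋ = $30,385; SL = ⌊$172,671/10⌋ = $17,267 → take DB $30,385. Book value $172,186.
Year 2: DB = ⌊$172,186 × 150%/10⌋ = $25,827; SL = ⌊$142,286/9⌋ = $15,809 → take DB $25,827. Book value $146,359.
Year 3: DB = ⌊$146,359 × 150%/10⌋ = $21,953; SL = ⌊$116,459/8⌋ = $14,557 → take DB $21,953. Book value $124,406.
Year 4: DB = ⌊$124,406 × 150%/10⌋ = $18,660; SL = ⌊$94,506/7⌋ = $13,500 → take DB $18,660. Book value $105,746.
Year 5: DB = ⌊$105,746 × 150%/10⌋ = $15,861; SL = ⌊$75,846/6⌋ = $12,641 → take DB $15,861. Book value $89,885.
Year 6: DB = ⌊$89,885 × 150%/10⌋ = $13,482; SL = ⌊$59,985/5⌋ = $11,997 → take DB $13,482. Book value $76,403.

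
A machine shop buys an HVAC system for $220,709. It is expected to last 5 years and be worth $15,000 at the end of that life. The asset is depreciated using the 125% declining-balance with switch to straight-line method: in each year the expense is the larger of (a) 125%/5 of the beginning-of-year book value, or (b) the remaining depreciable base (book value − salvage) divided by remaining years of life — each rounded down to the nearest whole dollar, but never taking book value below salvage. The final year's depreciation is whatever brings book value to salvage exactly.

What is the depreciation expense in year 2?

Depreciable base = $220,709 − $15,000 = $205,709.
Year 1: DB = ⌊$220,709 × 125%/5⌋ = $55,177; SL = ⌊$205,709/5⌋ = $41,141 → take DB $55,177. Book value $165,532.
Year 2: DB = ⌊$165,532 × 125%/5⌋ = $41,383; SL = ⌊$150,532/4⌋ = $37,633 → take DB $41,383. Book value $124,149.

$41,383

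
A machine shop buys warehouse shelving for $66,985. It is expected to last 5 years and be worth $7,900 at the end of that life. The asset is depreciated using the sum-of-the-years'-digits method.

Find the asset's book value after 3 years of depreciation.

Depreciable base = $66,985 − $7,900 = $59,085.
Sum of the years' digits = 5+4+3+2+1 = 15.
Year 1: $59,085 × 5/15 = $19,695. Book value $47,290.
Year 2: $59,085 × 4/15 = $15,756. Book value $31,534.
Year 3: $59,085 × 3/15 = $11,817. Book value $19,717.

$19,717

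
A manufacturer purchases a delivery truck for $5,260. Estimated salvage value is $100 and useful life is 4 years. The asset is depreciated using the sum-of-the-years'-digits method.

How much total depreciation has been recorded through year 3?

Depreciable base = $5,260 − $100 = $5,160.
Sum of the years' digits = 4+3+2+1 = 10.
Year 1: $5,160 × 4/10 = $2,064. Book value $3,196.
Year 2: $5,160 × 3/10 = $1,548. Book value $1,648.
Year 3: $5,160 × 2/10 = $1,032. Book value $616.
Accumulated through year 3 = $5,260 − $616 = $4,644.

$4,644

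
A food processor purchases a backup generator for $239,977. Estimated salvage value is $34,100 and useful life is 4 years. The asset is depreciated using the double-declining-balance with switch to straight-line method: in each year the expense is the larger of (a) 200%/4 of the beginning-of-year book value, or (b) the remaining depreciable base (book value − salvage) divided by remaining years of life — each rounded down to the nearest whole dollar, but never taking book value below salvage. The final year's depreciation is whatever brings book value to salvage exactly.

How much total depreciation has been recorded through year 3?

$205,877

Depreciable base = $239,977 − $34,100 = $205,877.
Year 1: DB = ⌊$239,977 × 200%/4⌋ = $119,988; SL = ⌊$205,877/4⌋ = $51,469 → take DB $119,988. Book value $119,989.
Year 2: DB = ⌊$119,989 × 200%/4⌋ = $59,994; SL = ⌊$85,889/3⌋ = $28,629 → take DB $59,994. Book value $59,995.
Year 3: DB = ⌊$59,995 × 200%/4⌋ = $29,997; SL = ⌊$25,895/2⌋ = $12,947 → take DB $29,997, capped at $25,895. Book value $34,100.
Accumulated through year 3 = $239,977 − $34,100 = $205,877.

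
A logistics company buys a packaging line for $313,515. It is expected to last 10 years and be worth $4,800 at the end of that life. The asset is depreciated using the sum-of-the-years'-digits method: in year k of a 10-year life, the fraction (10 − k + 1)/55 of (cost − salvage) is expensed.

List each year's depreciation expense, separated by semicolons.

$56,130; $50,517; $44,904; $39,291; $33,678; $28,065; $22,452; $16,839; $11,226; $5,613

Depreciable base = $313,515 − $4,800 = $308,715.
Sum of the years' digits = 10+9+8+7+6+5+4+3+2+1 = 55.
Year 1: $308,715 × 10/55 = $56,130. Book value $257,385.
Year 2: $308,715 × 9/55 = $50,517. Book value $206,868.
Year 3: $308,715 × 8/55 = $44,904. Book value $161,964.
Year 4: $308,715 × 7/55 = $39,291. Book value $122,673.
Year 5: $308,715 × 6/55 = $33,678. Book value $88,995.
Year 6: $308,715 × 5/55 = $28,065. Book value $60,930.
Year 7: $308,715 × 4/55 = $22,452. Book value $38,478.
Year 8: $308,715 × 3/55 = $16,839. Book value $21,639.
Year 9: $308,715 × 2/55 = $11,226. Book value $10,413.
Year 10: $308,715 × 1/55 = $5,613. Book value $4,800.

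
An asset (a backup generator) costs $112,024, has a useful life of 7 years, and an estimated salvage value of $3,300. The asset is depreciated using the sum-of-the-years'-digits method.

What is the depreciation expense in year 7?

Depreciable base = $112,024 − $3,300 = $108,724.
Sum of the years' digits = 7+6+5+4+3+2+1 = 28.
Year 1: $108,724 × 7/28 = $27,181. Book value $84,843.
Year 2: $108,724 × 6/28 = $23,298. Book value $61,545.
Year 3: $108,724 × 5/28 = $19,415. Book value $42,130.
Year 4: $108,724 × 4/28 = $15,532. Book value $26,598.
Year 5: $108,724 × 3/28 = $11,649. Book value $14,949.
Year 6: $108,724 × 2/28 = $7,766. Book value $7,183.
Year 7: $108,724 × 1/28 = $3,883. Book value $3,300.

$3,883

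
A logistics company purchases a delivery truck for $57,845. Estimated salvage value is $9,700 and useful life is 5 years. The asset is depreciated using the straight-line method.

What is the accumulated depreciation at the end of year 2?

Depreciable base = $57,845 − $9,700 = $48,145.
Annual expense = $48,145 / 5 = $9,629.
End of year 1: book value $48,216.
End of year 2: book value $38,587.
Accumulated through year 2 = $57,845 − $38,587 = $19,258.

$19,258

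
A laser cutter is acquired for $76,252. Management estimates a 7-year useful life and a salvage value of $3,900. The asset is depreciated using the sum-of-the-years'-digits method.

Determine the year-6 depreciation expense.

Depreciable base = $76,252 − $3,900 = $72,352.
Sum of the years' digits = 7+6+5+4+3+2+1 = 28.
Year 1: $72,352 × 7/28 = $18,088. Book value $58,164.
Year 2: $72,352 × 6/28 = $15,504. Book value $42,660.
Year 3: $72,352 × 5/28 = $12,920. Book value $29,740.
Year 4: $72,352 × 4/28 = $10,336. Book value $19,404.
Year 5: $72,352 × 3/28 = $7,752. Book value $11,652.
Year 6: $72,352 × 2/28 = $5,168. Book value $6,484.

$5,168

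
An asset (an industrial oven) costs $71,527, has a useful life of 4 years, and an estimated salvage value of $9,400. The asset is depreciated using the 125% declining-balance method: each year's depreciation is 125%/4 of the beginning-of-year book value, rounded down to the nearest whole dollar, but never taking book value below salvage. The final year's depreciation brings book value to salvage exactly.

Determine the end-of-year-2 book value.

Depreciable base = $71,527 − $9,400 = $62,127.
Year 1: ⌊$71,527 × 125%/4⌋ = $22,352. Book value $49,175.
Year 2: ⌊$49,175 × 125%/4⌋ = $15,367. Book value $33,808.

$33,808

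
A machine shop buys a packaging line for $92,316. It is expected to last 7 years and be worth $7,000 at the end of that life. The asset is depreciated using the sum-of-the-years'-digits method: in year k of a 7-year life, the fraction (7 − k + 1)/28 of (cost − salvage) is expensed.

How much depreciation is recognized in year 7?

$3,047

Depreciable base = $92,316 − $7,000 = $85,316.
Sum of the years' digits = 7+6+5+4+3+2+1 = 28.
Year 1: $85,316 × 7/28 = $21,329. Book value $70,987.
Year 2: $85,316 × 6/28 = $18,282. Book value $52,705.
Year 3: $85,316 × 5/28 = $15,235. Book value $37,470.
Year 4: $85,316 × 4/28 = $12,188. Book value $25,282.
Year 5: $85,316 × 3/28 = $9,141. Book value $16,141.
Year 6: $85,316 × 2/28 = $6,094. Book value $10,047.
Year 7: $85,316 × 1/28 = $3,047. Book value $7,000.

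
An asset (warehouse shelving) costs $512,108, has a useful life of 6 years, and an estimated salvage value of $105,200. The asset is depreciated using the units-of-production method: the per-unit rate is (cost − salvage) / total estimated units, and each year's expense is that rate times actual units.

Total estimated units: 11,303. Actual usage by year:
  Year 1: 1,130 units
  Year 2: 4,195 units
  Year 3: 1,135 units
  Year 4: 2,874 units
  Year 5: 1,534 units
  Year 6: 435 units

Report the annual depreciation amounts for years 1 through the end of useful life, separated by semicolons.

Depreciable base = $512,108 − $105,200 = $406,908.
Rate = $406,908 / 11,303 units = $36 per unit.
Year 1: 1,130 × $36 = $40,680. Book value $471,428.
Year 2: 4,195 × $36 = $151,020. Book value $320,408.
Year 3: 1,135 × $36 = $40,860. Book value $279,548.
Year 4: 2,874 × $36 = $103,464. Book value $176,084.
Year 5: 1,534 × $36 = $55,224. Book value $120,860.
Year 6: 435 × $36 = $15,660. Book value $105,200.

$40,680; $151,020; $40,860; $103,464; $55,224; $15,660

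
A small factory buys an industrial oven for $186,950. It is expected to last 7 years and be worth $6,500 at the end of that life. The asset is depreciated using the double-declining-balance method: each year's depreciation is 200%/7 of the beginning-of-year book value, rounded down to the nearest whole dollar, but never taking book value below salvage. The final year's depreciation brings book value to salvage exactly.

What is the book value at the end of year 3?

Depreciable base = $186,950 − $6,500 = $180,450.
Year 1: ⌊$186,950 × 200%/7⌋ = $53,414. Book value $133,536.
Year 2: ⌊$133,536 × 200%/7⌋ = $38,153. Book value $95,383.
Year 3: ⌊$95,383 × 200%/7⌋ = $27,252. Book value $68,131.

$68,131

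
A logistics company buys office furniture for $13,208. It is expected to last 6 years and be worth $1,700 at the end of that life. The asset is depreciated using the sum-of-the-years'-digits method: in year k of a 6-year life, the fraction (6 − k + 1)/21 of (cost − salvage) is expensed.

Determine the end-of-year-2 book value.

$7,180

Depreciable base = $13,208 − $1,700 = $11,508.
Sum of the years' digits = 6+5+4+3+2+1 = 21.
Year 1: $11,508 × 6/21 = $3,288. Book value $9,920.
Year 2: $11,508 × 5/21 = $2,740. Book value $7,180.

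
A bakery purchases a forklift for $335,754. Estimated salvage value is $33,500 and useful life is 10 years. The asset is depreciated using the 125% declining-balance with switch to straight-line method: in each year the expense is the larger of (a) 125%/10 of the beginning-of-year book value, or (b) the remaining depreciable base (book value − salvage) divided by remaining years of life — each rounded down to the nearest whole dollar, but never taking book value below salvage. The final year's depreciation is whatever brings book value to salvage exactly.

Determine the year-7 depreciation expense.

Depreciable base = $335,754 − $33,500 = $302,254.
Year 1: DB = ⌊$335,754 × 125%/10⌋ = $41,969; SL = ⌊$302,254/10⌋ = $30,225 → take DB $41,969. Book value $293,785.
Year 2: DB = ⌊$293,785 × 125%/10⌋ = $36,723; SL = ⌊$260,285/9⌋ = $28,920 → take DB $36,723. Book value $257,062.
Year 3: DB = ⌊$257,062 × 125%/10⌋ = $32,132; SL = ⌊$223,562/8⌋ = $27,945 → take DB $32,132. Book value $224,930.
Year 4: DB = ⌊$224,930 × 125%/10⌋ = $28,116; SL = ⌊$191,430/7⌋ = $27,347 → take DB $28,116. Book value $196,814.
Year 5: DB = ⌊$196,814 × 125%/10⌋ = $24,601; SL = ⌊$163,314/6⌋ = $27,219 → take SL $27,219. Book value $169,595.
Year 6: DB = ⌊$169,595 × 125%/10⌋ = $21,199; SL = ⌊$136,095/5⌋ = $27,219 → take SL $27,219. Book value $142,376.
Year 7: DB = ⌊$142,376 × 125%/10⌋ = $17,797; SL = ⌊$108,876/4⌋ = $27,219 → take SL $27,219. Book value $115,157.

$27,219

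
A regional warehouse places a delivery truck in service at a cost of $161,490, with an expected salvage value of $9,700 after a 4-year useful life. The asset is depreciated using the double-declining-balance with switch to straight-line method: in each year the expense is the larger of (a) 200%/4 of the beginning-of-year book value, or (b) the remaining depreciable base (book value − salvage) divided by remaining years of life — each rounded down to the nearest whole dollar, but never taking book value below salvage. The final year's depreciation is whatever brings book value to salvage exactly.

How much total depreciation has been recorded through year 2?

$121,117

Depreciable base = $161,490 − $9,700 = $151,790.
Year 1: DB = ⌊$161,490 × 200%/4⌋ = $80,745; SL = ⌊$151,790/4⌋ = $37,947 → take DB $80,745. Book value $80,745.
Year 2: DB = ⌊$80,745 × 200%/4⌋ = $40,372; SL = ⌊$71,045/3⌋ = $23,681 → take DB $40,372. Book value $40,373.
Accumulated through year 2 = $161,490 − $40,373 = $121,117.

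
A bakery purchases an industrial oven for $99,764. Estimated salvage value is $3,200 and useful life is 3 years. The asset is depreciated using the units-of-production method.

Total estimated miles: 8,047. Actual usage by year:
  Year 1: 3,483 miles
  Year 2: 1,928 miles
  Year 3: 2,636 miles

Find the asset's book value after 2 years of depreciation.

Depreciable base = $99,764 − $3,200 = $96,564.
Rate = $96,564 / 8,047 miles = $12 per mile.
Year 1: 3,483 × $12 = $41,796. Book value $57,968.
Year 2: 1,928 × $12 = $23,136. Book value $34,832.

$34,832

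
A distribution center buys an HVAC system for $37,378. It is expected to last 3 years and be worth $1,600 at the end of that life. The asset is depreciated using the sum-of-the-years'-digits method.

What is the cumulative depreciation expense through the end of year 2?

Depreciable base = $37,378 − $1,600 = $35,778.
Sum of the years' digits = 3+2+1 = 6.
Year 1: $35,778 × 3/6 = $17,889. Book value $19,489.
Year 2: $35,778 × 2/6 = $11,926. Book value $7,563.
Accumulated through year 2 = $37,378 − $7,563 = $29,815.

$29,815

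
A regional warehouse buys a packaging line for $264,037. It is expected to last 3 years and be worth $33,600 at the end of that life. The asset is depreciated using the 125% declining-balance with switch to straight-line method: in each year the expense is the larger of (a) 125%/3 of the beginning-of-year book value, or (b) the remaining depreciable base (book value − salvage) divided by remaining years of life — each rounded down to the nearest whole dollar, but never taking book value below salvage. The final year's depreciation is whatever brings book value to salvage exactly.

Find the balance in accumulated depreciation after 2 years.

$174,190

Depreciable base = $264,037 − $33,600 = $230,437.
Year 1: DB = ⌊$264,037 × 125%/3⌋ = $110,015; SL = ⌊$230,437/3⌋ = $76,812 → take DB $110,015. Book value $154,022.
Year 2: DB = ⌊$154,022 × 125%/3⌋ = $64,175; SL = ⌊$120,422/2⌋ = $60,211 → take DB $64,175. Book value $89,847.
Accumulated through year 2 = $264,037 − $89,847 = $174,190.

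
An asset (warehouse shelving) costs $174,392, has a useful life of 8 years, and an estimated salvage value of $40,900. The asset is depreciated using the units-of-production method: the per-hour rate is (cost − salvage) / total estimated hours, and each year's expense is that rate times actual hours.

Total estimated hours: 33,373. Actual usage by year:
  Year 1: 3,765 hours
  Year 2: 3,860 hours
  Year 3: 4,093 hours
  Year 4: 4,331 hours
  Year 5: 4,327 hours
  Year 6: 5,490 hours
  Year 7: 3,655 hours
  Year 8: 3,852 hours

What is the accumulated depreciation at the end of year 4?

$64,196

Depreciable base = $174,392 − $40,900 = $133,492.
Rate = $133,492 / 33,373 hours = $4 per hour.
Year 1: 3,765 × $4 = $15,060. Book value $159,332.
Year 2: 3,860 × $4 = $15,440. Book value $143,892.
Year 3: 4,093 × $4 = $16,372. Book value $127,520.
Year 4: 4,331 × $4 = $17,324. Book value $110,196.
Accumulated through year 4 = $174,392 − $110,196 = $64,196.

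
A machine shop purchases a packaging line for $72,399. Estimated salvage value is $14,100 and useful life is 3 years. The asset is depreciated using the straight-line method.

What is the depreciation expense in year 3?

Depreciable base = $72,399 − $14,100 = $58,299.
Annual expense = $58,299 / 3 = $19,433.

$19,433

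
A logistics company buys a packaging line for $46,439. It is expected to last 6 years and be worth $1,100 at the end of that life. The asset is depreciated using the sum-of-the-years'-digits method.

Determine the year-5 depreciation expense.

Depreciable base = $46,439 − $1,100 = $45,339.
Sum of the years' digits = 6+5+4+3+2+1 = 21.
Year 1: $45,339 × 6/21 = $12,954. Book value $33,485.
Year 2: $45,339 × 5/21 = $10,795. Book value $22,690.
Year 3: $45,339 × 4/21 = $8,636. Book value $14,054.
Year 4: $45,339 × 3/21 = $6,477. Book value $7,577.
Year 5: $45,339 × 2/21 = $4,318. Book value $3,259.

$4,318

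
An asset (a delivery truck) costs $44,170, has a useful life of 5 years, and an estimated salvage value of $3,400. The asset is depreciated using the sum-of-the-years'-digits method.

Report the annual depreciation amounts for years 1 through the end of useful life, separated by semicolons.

$13,590; $10,872; $8,154; $5,436; $2,718

Depreciable base = $44,170 − $3,400 = $40,770.
Sum of the years' digits = 5+4+3+2+1 = 15.
Year 1: $40,770 × 5/15 = $13,590. Book value $30,580.
Year 2: $40,770 × 4/15 = $10,872. Book value $19,708.
Year 3: $40,770 × 3/15 = $8,154. Book value $11,554.
Year 4: $40,770 × 2/15 = $5,436. Book value $6,118.
Year 5: $40,770 × 1/15 = $2,718. Book value $3,400.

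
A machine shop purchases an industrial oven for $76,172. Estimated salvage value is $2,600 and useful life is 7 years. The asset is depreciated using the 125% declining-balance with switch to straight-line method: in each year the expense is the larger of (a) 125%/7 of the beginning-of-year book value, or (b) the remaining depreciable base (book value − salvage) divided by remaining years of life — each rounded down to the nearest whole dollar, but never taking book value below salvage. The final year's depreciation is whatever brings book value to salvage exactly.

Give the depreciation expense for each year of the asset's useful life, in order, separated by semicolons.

Depreciable base = $76,172 − $2,600 = $73,572.
Year 1: DB = ⌊$76,172 × 125%/7⌋ = $13,602; SL = ⌊$73,572/7⌋ = $10,510 → take DB $13,602. Book value $62,570.
Year 2: DB = ⌊$62,570 × 125%/7⌋ = $11,173; SL = ⌊$59,970/6⌋ = $9,995 → take DB $11,173. Book value $51,397.
Year 3: DB = ⌊$51,397 × 125%/7⌋ = $9,178; SL = ⌊$48,797/5⌋ = $9,759 → take SL $9,759. Book value $41,638.
Year 4: DB = ⌊$41,638 × 125%/7⌋ = $7,435; SL = ⌊$39,038/4⌋ = $9,759 → take SL $9,759. Book value $31,879.
Year 5: DB = ⌊$31,879 × 125%/7⌋ = $5,692; SL = ⌊$29,279/3⌋ = $9,759 → take SL $9,759. Book value $22,120.
Year 6: DB = ⌊$22,120 × 125%/7⌋ = $3,950; SL = ⌊$19,520/2⌋ = $9,760 → take SL $9,760. Book value $12,360.
Year 7 (final): $12,360 − $2,600 = $9,760. Book value $2,600.

$13,602; $11,173; $9,759; $9,759; $9,759; $9,760; $9,760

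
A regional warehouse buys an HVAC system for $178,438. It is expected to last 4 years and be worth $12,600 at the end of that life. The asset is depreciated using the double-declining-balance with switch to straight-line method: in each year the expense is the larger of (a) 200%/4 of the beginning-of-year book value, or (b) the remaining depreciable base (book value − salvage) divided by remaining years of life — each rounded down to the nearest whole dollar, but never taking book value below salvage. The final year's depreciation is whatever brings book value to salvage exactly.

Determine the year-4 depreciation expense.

$9,705

Depreciable base = $178,438 − $12,600 = $165,838.
Year 1: DB = ⌊$178,438 × 200%/4⌋ = $89,219; SL = ⌊$165,838/4⌋ = $41,459 → take DB $89,219. Book value $89,219.
Year 2: DB = ⌊$89,219 × 200%/4⌋ = $44,609; SL = ⌊$76,619/3⌋ = $25,539 → take DB $44,609. Book value $44,610.
Year 3: DB = ⌊$44,610 × 200%/4⌋ = $22,305; SL = ⌊$32,010/2⌋ = $16,005 → take DB $22,305. Book value $22,305.
Year 4 (final): $22,305 − $12,600 = $9,705. Book value $12,600.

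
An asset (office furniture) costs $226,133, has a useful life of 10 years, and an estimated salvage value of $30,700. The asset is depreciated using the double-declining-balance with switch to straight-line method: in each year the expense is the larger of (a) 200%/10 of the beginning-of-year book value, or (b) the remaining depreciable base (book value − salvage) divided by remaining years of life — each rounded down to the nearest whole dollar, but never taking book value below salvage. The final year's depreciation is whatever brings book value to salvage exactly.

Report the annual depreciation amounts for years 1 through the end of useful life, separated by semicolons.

$45,226; $36,181; $28,945; $23,156; $18,525; $14,820; $11,856; $9,484; $7,240; $0

Depreciable base = $226,133 − $30,700 = $195,433.
Year 1: DB = ⌊$226,133 × 200%/10⌋ = $45,226; SL = ⌊$195,433/10⌋ = $19,543 → take DB $45,226. Book value $180,907.
Year 2: DB = ⌊$180,907 × 200%/10⌋ = $36,181; SL = ⌊$150,207/9⌋ = $16,689 → take DB $36,181. Book value $144,726.
Year 3: DB = ⌊$144,726 × 200%/10⌋ = $28,945; SL = ⌊$114,026/8⌋ = $14,253 → take DB $28,945. Book value $115,781.
Year 4: DB = ⌊$115,781 × 200%/10⌋ = $23,156; SL = ⌊$85,081/7⌋ = $12,154 → take DB $23,156. Book value $92,625.
Year 5: DB = ⌊$92,625 × 200%/10⌋ = $18,525; SL = ⌊$61,925/6⌋ = $10,320 → take DB $18,525. Book value $74,100.
Year 6: DB = ⌊$74,100 × 200%/10⌋ = $14,820; SL = ⌊$43,400/5⌋ = $8,680 → take DB $14,820. Book value $59,280.
Year 7: DB = ⌊$59,280 × 200%/10⌋ = $11,856; SL = ⌊$28,580/4⌋ = $7,145 → take DB $11,856. Book value $47,424.
Year 8: DB = ⌊$47,424 × 200%/10⌋ = $9,484; SL = ⌊$16,724/3⌋ = $5,574 → take DB $9,484. Book value $37,940.
Year 9: DB = ⌊$37,940 × 200%/10⌋ = $7,588; SL = ⌊$7,240/2⌋ = $3,620 → take DB $7,588, capped at $7,240. Book value $30,700.
Year 10 (final): $30,700 − $30,700 = $0. Book value $30,700.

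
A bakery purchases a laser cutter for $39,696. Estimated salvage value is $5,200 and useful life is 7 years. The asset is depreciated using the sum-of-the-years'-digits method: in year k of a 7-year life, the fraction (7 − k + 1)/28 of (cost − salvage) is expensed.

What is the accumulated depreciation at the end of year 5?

$30,800

Depreciable base = $39,696 − $5,200 = $34,496.
Sum of the years' digits = 7+6+5+4+3+2+1 = 28.
Year 1: $34,496 × 7/28 = $8,624. Book value $31,072.
Year 2: $34,496 × 6/28 = $7,392. Book value $23,680.
Year 3: $34,496 × 5/28 = $6,160. Book value $17,520.
Year 4: $34,496 × 4/28 = $4,928. Book value $12,592.
Year 5: $34,496 × 3/28 = $3,696. Book value $8,896.
Accumulated through year 5 = $39,696 − $8,896 = $30,800.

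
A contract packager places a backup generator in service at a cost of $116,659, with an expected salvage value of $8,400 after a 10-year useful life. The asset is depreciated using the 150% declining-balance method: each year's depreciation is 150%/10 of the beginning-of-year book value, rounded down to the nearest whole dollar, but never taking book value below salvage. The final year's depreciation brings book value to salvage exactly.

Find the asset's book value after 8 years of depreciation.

Depreciable base = $116,659 − $8,400 = $108,259.
Year 1: ⌊$116,659 × 150%/10⌋ = $17,498. Book value $99,161.
Year 2: ⌊$99,161 × 150%/10⌋ = $14,874. Book value $84,287.
Year 3: ⌊$84,287 × 150%/10⌋ = $12,643. Book value $71,644.
Year 4: ⌊$71,644 × 150%/10⌋ = $10,746. Book value $60,898.
Year 5: ⌊$60,898 × 150%/10⌋ = $9,134. Book value $51,764.
Year 6: ⌊$51,764 × 150%/10⌋ = $7,764. Book value $44,000.
Year 7: ⌊$44,000 × 150%/10⌋ = $6,600. Book value $37,400.
Year 8: ⌊$37,400 × 150%/10⌋ = $5,610. Book value $31,790.

$31,790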